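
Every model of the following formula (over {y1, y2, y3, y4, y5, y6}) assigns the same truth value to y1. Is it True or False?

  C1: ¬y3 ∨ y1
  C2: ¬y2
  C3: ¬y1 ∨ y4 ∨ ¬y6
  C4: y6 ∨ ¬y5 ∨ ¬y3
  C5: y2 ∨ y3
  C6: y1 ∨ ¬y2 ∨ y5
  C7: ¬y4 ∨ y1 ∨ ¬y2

Suppose y1 = False.
From the singleton clause (¬y3), y3 = False.
From the singleton clause (¬y2), y2 = False.
That conflicts with the unit clause (y2).
So every satisfying assignment has y1 = True.

True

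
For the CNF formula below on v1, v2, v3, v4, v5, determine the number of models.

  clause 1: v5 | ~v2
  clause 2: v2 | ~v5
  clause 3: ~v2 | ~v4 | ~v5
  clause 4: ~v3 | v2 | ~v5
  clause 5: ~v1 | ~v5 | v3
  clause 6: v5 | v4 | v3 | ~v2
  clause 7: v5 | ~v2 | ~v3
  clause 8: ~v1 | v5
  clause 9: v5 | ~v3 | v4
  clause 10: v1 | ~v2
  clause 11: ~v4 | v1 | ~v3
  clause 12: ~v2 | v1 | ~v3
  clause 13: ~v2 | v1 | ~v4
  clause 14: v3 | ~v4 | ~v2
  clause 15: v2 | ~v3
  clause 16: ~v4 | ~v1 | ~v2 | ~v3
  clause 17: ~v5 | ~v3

There are 2^5 = 32 truth assignments over (v1, v2, v3, v4, v5).
Split on v3. With v3 = 1, the clauses containing v3 are satisfied and ~v3 drops from the rest; 0 of the 2^4 = 16 assignments to the other variables satisfy what remains.
With v3 = 0, by the same count on the reduced clause set, 2 assignments work.
Total: 0 + 2 = 2.

2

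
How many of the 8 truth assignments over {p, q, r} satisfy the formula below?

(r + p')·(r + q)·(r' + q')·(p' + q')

3

There are 2^3 = 8 truth assignments over (p, q, r).
Split on r. With r = 1, the clauses containing r are satisfied and r' drops from the rest; 2 of the 2^2 = 4 assignments to the other variables satisfy what remains.
With r = 0, by the same count on the reduced clause set, 1 assignment works.
(One model: p=F, q=F, r=T.)
Total: 2 + 1 = 3.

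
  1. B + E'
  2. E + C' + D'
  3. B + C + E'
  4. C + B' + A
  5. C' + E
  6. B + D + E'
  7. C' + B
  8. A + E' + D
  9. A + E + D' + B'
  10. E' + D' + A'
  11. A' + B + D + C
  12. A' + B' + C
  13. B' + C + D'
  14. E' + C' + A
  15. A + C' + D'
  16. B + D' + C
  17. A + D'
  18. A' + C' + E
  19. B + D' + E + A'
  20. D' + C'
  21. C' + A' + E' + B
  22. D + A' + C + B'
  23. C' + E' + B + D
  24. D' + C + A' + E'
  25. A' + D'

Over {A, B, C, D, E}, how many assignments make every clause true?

There are 2^5 = 32 truth assignments over (A, B, C, D, E).
Split on E. With E = 1, the clauses containing E are satisfied and E' drops from the rest; 1 of the 2^4 = 16 assignments to the other variables satisfy what remains.
With E = 0, by the same count on the reduced clause set, 1 assignment works.
(One model: A=F, B=F, C=F, D=F, E=F.)
Total: 1 + 1 = 2.

2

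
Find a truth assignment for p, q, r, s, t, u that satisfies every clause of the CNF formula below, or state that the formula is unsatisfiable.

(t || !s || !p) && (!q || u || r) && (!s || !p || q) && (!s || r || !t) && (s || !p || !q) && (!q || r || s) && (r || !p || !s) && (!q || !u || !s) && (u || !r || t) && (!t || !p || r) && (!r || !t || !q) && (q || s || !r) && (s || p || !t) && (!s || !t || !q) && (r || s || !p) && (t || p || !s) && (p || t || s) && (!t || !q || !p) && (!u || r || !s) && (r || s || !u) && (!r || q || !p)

p=false, q=false, r=true, s=true, t=true, u=true

Suppose t = true.
Suppose s = true.
The clause (r) is unit, so r = true.
The clause (!q) is unit, so q = false.
The clause (!p) is unit, so p = false.
No clause remains; u is free.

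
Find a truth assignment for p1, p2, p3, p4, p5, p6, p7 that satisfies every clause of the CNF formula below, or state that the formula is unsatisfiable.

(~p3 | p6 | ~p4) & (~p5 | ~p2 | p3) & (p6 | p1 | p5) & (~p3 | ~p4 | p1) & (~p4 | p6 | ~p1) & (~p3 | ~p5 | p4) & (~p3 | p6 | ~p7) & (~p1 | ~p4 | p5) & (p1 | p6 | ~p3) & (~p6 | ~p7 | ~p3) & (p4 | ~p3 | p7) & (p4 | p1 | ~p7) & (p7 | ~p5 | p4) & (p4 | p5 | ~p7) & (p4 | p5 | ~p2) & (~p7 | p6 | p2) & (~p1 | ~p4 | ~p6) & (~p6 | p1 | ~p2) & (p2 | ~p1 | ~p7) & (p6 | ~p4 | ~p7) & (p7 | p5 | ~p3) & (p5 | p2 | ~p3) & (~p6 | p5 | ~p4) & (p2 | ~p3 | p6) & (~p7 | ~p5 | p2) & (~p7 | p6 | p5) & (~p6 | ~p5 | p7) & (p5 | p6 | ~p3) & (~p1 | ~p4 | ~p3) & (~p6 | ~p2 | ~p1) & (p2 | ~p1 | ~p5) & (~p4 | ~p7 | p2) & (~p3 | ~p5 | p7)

p1 ↦ 1; p2 ↦ 0; p3 ↦ 0; p4 ↦ 0; p5 ↦ 0; p6 ↦ 0; p7 ↦ 0

Branch on p3: set p3 = 0.
Branch on p5: set p5 = 0.
Branch on p6: set p6 = 0.
(p1) alone gives p1 = 1.
(~p4) alone gives p4 = 0.
(~p7) alone gives p7 = 0.
(~p2) alone gives p2 = 0.
All clauses are satisfied.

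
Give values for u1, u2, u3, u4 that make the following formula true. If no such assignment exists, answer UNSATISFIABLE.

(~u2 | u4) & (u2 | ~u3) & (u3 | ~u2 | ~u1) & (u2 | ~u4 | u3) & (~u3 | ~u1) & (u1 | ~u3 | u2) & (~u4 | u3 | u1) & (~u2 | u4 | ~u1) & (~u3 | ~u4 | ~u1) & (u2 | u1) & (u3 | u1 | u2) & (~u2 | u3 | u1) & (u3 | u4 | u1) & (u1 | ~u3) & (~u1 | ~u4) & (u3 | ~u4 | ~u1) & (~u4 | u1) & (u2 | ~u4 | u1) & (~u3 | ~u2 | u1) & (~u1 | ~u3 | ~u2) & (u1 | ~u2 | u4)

u1 ↦ 1, u2 ↦ 0, u3 ↦ 0, u4 ↦ 0

Try u2 = 0.
Unit clause (~u3) forces u3 = 0.
Unit clause (~u4) forces u4 = 0.
Unit clause (u1) forces u1 = 1.
This assignment satisfies each clause.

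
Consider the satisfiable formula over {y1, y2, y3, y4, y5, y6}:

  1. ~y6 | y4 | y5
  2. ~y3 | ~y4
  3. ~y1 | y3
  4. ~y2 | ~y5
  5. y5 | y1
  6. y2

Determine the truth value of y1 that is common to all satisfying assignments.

Suppose y1 = 0.
(y5) alone gives y5 = 1.
(~y2) alone gives y2 = 0.
But (y2) is also a unit clause — contradiction.
So every satisfying assignment has y1 = True.

True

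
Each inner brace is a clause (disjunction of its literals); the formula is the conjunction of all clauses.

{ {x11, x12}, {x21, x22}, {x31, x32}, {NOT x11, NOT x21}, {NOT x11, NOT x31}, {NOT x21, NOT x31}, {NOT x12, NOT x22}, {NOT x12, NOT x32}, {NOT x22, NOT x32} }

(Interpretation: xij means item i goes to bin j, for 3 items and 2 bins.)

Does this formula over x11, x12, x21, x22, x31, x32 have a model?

No, unsatisfiable

Suppose x11 = true.
(NOT x21) alone gives x21 = false.
(x22) alone gives x22 = true.
(NOT x31) alone gives x31 = false.
(x32) alone gives x32 = true.
But (NOT x32) is also a unit clause — contradiction.
Undo x11 and try x11 = false.
(x12) alone gives x12 = true.
(NOT x22) alone gives x22 = false.
(x21) alone gives x21 = true.
(NOT x31) alone gives x31 = false.
(x32) alone gives x32 = true.
But (NOT x32) is also a unit clause — contradiction.
Either choice for x11 ends in contradiction.
No assignment satisfies every clause.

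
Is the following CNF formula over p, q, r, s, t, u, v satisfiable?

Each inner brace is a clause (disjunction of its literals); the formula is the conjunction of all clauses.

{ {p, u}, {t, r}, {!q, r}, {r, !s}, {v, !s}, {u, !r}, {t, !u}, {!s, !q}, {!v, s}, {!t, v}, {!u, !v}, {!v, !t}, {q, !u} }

No

Try p = true.
Try t = true.
(v) alone gives v = true.
Now (!v) is unsatisfied and unit — conflict.
Backtrack on t: now try t = false.
(r) alone gives r = true.
(u) alone gives u = true.
Now (!u) is unsatisfied and unit — conflict.
Both values of t lead to a conflict.
Backtrack on p: now try p = false.
(u) alone gives u = true.
(t) alone gives t = true.
(v) alone gives v = true.
Now (!v) is unsatisfied and unit — conflict.
Both values of p lead to a conflict.
No assignment satisfies every clause.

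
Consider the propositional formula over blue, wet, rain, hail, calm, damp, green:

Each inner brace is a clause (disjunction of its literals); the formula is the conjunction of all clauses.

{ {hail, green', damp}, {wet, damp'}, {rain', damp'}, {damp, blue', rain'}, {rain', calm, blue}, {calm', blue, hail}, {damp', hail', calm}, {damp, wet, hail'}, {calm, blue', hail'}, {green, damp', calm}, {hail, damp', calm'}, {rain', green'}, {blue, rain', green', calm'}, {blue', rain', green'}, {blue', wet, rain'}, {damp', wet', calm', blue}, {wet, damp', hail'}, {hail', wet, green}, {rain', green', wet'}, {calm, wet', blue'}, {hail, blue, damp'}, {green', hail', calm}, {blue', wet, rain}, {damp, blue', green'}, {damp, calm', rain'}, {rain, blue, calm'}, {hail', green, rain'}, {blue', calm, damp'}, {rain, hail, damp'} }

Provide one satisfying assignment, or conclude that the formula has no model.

blue: 1; wet: 1; rain: 0; hail: 1; calm: 1; damp: 0; green: 0

Try wet = 1.
Try rain = 0.
Try calm = 1.
(blue) alone gives blue = 1.
Try hail = 1.
Try damp = 0.
(green') alone gives green = 0.
This assignment satisfies each clause.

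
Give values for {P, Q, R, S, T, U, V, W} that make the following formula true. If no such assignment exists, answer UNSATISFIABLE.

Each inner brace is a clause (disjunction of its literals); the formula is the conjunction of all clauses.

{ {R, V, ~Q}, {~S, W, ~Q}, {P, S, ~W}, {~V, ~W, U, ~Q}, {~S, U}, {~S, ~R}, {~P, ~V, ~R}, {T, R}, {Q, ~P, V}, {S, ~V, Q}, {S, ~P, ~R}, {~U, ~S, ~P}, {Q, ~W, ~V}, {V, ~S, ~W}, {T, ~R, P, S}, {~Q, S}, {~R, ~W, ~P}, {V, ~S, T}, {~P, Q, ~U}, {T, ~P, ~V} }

Try S = 0.
From the singleton clause (~Q), Q = 0.
From the singleton clause (~V), V = 0.
From the singleton clause (~P), P = 0.
From the singleton clause (~W), W = 0.
Try T = 1.
Every clause is now satisfied; R, U are unconstrained.

P=0, Q=0, R=0, S=0, T=1, U=0, V=0, W=0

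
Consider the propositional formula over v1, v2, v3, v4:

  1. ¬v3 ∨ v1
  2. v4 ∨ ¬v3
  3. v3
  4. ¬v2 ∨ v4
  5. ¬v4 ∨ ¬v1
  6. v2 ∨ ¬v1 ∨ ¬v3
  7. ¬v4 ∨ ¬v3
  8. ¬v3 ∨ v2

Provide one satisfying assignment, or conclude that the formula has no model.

(v3) alone gives v3 = True.
(v1) alone gives v1 = True.
(v4) alone gives v4 = True.
That conflicts with the unit clause (¬v4).

UNSATISFIABLE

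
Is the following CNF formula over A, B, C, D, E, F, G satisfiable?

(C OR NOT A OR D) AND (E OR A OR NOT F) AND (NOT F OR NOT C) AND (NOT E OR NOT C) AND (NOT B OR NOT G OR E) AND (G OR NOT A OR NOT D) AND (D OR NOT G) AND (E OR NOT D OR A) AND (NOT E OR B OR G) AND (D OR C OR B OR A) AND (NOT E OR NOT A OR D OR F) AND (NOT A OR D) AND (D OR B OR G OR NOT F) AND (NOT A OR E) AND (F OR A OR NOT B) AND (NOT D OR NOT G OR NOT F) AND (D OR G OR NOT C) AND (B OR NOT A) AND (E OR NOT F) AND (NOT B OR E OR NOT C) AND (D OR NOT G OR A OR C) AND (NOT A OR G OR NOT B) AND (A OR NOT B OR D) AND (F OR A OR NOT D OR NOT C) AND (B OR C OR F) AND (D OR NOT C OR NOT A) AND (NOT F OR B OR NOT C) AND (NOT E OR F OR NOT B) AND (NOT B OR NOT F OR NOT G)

Yes, satisfiable

Try F = true.
From the singleton clause (NOT C), C = false.
From the singleton clause (E), E = true.
Try A = false.
Try D = true.
From the singleton clause (NOT G), G = false.
From the singleton clause (B), B = true.
Every clause now holds.
A satisfying assignment: A ↦ false,  B ↦ true,  C ↦ false,  D ↦ true,  E ↦ true,  F ↦ true,  G ↦ false.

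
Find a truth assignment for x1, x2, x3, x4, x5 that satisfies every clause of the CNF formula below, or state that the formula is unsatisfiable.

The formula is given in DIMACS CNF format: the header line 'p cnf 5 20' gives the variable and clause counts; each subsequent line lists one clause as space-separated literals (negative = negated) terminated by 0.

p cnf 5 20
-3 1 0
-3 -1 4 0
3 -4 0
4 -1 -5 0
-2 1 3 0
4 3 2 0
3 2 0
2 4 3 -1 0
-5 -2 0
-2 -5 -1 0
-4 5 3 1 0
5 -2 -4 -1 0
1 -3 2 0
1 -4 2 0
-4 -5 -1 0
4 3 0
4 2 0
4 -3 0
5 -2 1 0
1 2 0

Suppose x3 = True.
Unit clause (x1) forces x1 = True.
Unit clause (x4) forces x4 = True.
Unit clause (¬x5) forces x5 = False.
Unit clause (¬x2) forces x2 = False.
Every clause now holds.

x1=True,  x2=False,  x3=True,  x4=True,  x5=False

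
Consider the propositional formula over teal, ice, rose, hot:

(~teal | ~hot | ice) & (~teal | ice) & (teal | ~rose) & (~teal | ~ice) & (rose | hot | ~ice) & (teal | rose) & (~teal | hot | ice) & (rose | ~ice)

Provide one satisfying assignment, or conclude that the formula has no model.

Branch on teal: set teal = 0.
The clause (~rose) is unit, so rose = 0.
Now (rose) is unsatisfied and unit — conflict.
That branch fails; take teal = 1 instead.
The clause (ice) is unit, so ice = 1.
Now (~ice) is unsatisfied and unit — conflict.
Both values of teal lead to a conflict.

UNSATISFIABLE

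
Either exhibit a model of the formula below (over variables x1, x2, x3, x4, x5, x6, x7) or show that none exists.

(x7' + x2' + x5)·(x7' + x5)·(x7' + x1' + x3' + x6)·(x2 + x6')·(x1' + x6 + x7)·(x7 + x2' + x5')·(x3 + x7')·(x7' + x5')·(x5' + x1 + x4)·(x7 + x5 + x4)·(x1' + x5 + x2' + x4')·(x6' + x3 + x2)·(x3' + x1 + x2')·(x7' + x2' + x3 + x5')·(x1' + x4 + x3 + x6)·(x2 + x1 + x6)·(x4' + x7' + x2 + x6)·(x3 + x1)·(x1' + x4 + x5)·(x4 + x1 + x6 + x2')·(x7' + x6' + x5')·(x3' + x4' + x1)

UNSATISFIABLE

Branch on x7: set x7 = 0.
Branch on x2: set x2 = 1.
Unit clause (x5') forces x5 = 0.
Unit clause (x4) forces x4 = 1.
Unit clause (x1') forces x1 = 0.
Unit clause (x3') forces x3 = 0.
But (x3) is also a unit clause — contradiction.
That branch fails; take x2 = 0 instead.
Unit clause (x6') forces x6 = 0.
Unit clause (x1') forces x1 = 0.
But (x1) is also a unit clause — contradiction.
Neither x2 = 1 nor x2 = 0 works.
That branch fails; take x7 = 1 instead.
Unit clause (x5) forces x5 = 1.
But (x5') is also a unit clause — contradiction.
Neither x7 = 1 nor x7 = 0 works.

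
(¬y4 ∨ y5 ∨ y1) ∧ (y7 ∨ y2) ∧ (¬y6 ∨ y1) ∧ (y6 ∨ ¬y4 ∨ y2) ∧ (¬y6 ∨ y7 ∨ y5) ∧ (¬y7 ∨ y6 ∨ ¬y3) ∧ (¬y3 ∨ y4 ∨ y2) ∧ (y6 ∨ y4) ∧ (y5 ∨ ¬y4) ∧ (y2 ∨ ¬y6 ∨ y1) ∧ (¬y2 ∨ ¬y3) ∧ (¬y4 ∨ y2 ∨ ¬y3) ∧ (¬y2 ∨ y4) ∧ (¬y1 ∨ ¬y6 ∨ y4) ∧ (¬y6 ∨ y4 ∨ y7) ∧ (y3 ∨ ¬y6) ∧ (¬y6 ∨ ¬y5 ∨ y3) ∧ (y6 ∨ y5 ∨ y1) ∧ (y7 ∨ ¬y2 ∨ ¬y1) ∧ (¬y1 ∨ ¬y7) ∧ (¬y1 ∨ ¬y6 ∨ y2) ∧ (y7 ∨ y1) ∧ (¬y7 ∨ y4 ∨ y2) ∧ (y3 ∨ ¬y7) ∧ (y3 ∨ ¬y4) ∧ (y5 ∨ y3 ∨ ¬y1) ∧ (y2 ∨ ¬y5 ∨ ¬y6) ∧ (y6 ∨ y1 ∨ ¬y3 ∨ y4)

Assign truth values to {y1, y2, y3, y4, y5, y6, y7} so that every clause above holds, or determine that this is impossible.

Try y7 = True.
(¬y1) alone gives y1 = False.
(¬y6) alone gives y6 = False.
(¬y3) alone gives y3 = False.
Now (y3) is unsatisfied and unit — conflict.
Backtrack on y7: now try y7 = False.
(y2) alone gives y2 = True.
(¬y3) alone gives y3 = False.
(y4) alone gives y4 = True.
Now (¬y4) is unsatisfied and unit — conflict.
Both values of y7 lead to a conflict.

UNSATISFIABLE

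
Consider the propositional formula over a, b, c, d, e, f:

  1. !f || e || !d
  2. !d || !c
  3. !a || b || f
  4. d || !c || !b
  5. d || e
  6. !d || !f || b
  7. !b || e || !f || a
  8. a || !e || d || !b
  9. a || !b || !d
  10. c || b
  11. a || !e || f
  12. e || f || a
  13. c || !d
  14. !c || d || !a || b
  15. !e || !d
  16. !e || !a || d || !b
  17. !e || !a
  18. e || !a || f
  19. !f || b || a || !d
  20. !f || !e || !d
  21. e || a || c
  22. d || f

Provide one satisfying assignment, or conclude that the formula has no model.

a=false; b=false; c=true; d=false; e=true; f=true

Try d = false.
(e) alone gives e = true.
(!a) alone gives a = false.
(!b) alone gives b = false.
(c) alone gives c = true.
(f) alone gives f = true.
This assignment satisfies each clause.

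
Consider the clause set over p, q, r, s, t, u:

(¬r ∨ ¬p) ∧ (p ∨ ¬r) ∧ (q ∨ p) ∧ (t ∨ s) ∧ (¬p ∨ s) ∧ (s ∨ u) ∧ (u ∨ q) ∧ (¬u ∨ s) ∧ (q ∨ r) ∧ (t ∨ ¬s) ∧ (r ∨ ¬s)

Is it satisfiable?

Branch on r: set r = False.
From the singleton clause (q), q = True.
From the singleton clause (¬s), s = False.
From the singleton clause (t), t = True.
From the singleton clause (¬p), p = False.
From the singleton clause (u), u = True.
Now (¬u) is unsatisfied and unit — conflict.
Undo r and try r = True.
From the singleton clause (¬p), p = False.
Now (p) is unsatisfied and unit — conflict.
Both values of r lead to a conflict.
No assignment satisfies every clause.

No, unsatisfiable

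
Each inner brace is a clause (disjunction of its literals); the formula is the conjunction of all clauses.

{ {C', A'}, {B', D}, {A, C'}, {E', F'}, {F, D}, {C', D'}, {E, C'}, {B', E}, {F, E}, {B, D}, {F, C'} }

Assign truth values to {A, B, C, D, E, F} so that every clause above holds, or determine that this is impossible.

A=1, B=1, C=0, D=1, E=1, F=0

Suppose C = 0.
Suppose B = 1.
Unit clause (D) forces D = 1.
Unit clause (E) forces E = 1.
Unit clause (F') forces F = 0.
No clause remains; A is free.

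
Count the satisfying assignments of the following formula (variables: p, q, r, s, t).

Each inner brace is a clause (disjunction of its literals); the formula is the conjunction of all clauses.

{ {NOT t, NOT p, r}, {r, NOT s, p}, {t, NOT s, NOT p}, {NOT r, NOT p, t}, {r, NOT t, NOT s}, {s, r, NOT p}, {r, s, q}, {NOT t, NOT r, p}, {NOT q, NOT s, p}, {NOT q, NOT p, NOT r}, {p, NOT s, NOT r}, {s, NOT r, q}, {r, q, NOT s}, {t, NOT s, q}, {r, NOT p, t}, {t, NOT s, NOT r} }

4

There are 2^5 = 32 truth assignments over (p, q, r, s, t).
Split on t. With t = true, the clauses containing t are satisfied and NOT t drops from the rest; 2 of the 2^4 = 16 assignments to the other variables satisfy what remains.
With t = false, by the same count on the reduced clause set, 2 assignments work.
(One model: p=F, q=T, r=F, s=F, t=F.)
Total: 2 + 2 = 4.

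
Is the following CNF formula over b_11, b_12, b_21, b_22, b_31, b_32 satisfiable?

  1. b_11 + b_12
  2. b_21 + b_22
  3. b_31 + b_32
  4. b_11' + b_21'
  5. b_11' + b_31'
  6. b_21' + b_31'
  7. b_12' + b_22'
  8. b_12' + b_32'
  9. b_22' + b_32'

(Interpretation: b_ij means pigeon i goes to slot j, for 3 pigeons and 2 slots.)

No

Try b_11 = 1.
(b_21') alone gives b_21 = 0.
(b_22) alone gives b_22 = 1.
(b_31') alone gives b_31 = 0.
(b_32) alone gives b_32 = 1.
Now (b_32') is unsatisfied and unit — conflict.
So b_11 must be the other value — set b_11 = 0.
(b_12) alone gives b_12 = 1.
(b_22') alone gives b_22 = 0.
(b_21) alone gives b_21 = 1.
(b_31') alone gives b_31 = 0.
(b_32) alone gives b_32 = 1.
Now (b_32') is unsatisfied and unit — conflict.
Both values of b_11 lead to a conflict.
No assignment satisfies every clause.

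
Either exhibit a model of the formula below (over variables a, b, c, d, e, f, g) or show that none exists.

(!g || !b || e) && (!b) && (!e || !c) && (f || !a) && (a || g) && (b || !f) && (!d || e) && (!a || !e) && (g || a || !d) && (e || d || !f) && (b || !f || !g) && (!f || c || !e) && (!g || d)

(!b) alone gives b = false.
(!f) alone gives f = false.
(!a) alone gives a = false.
(g) alone gives g = true.
(d) alone gives d = true.
(e) alone gives e = true.
(!c) alone gives c = false.
All clauses are satisfied.

a ↦ false, b ↦ false, c ↦ false, d ↦ true, e ↦ true, f ↦ false, g ↦ true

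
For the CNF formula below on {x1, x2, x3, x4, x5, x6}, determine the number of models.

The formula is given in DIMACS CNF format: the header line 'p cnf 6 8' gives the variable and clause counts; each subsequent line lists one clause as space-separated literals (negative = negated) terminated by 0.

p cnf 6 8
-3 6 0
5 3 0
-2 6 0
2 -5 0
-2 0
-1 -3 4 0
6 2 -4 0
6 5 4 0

3

There are 2^6 = 64 truth assignments over (x1, x2, x3, x4, x5, x6).
Split on x3. With x3 = True, the clauses containing x3 are satisfied and ¬x3 drops from the rest; 3 of the 2^5 = 32 assignments to the other variables satisfy what remains.
With x3 = False, by the same count on the reduced clause set, 0 assignments work.
Total: 3 + 0 = 3.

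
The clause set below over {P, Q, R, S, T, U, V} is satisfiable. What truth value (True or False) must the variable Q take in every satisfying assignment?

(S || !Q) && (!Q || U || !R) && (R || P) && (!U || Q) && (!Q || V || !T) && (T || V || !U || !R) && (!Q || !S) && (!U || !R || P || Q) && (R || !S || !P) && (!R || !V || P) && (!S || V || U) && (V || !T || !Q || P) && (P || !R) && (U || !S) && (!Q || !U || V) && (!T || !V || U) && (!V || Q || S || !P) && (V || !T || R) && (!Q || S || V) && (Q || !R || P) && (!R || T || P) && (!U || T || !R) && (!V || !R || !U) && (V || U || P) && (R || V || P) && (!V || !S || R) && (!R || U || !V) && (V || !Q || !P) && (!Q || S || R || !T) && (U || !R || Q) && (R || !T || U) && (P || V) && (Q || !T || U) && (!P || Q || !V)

False

Suppose Q = true.
The clause (S) is unit, so S = true.
That conflicts with the unit clause (!S).
So every satisfying assignment has Q = False.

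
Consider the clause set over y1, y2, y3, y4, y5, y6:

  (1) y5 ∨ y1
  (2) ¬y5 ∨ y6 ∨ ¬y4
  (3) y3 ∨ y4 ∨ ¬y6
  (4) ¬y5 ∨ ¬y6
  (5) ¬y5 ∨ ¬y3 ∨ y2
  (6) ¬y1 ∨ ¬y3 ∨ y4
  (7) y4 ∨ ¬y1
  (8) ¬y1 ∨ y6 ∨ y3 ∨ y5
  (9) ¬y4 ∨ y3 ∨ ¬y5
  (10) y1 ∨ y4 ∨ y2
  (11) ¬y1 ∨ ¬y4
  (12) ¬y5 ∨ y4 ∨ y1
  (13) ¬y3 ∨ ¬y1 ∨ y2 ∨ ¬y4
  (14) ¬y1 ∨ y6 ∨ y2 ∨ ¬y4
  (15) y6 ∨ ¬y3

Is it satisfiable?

Branch on y5: set y5 = True.
From the singleton clause (¬y6), y6 = False.
From the singleton clause (¬y4), y4 = False.
From the singleton clause (¬y1), y1 = False.
But (y1) is also a unit clause — contradiction.
Backtrack on y5: now try y5 = False.
From the singleton clause (y1), y1 = True.
From the singleton clause (y4), y4 = True.
But (¬y4) is also a unit clause — contradiction.
Either choice for y5 ends in contradiction.
No assignment satisfies every clause.

No, unsatisfiable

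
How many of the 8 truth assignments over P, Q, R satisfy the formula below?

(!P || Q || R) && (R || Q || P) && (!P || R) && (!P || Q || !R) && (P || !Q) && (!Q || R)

2

There are 2^3 = 8 truth assignments over (P, Q, R).
Check each against the 6 clauses (columns in the order P, Q, R):
  F F F  ✗ fails (R || Q || P)
  F F T  ✓ satisfies all
  F T F  ✗ fails (P || !Q)
  F T T  ✗ fails (P || !Q)
  T F F  ✗ fails (!P || Q || R)
  T F T  ✗ fails (!P || Q || !R)
  T T F  ✗ fails (!P || R)
  T T T  ✓ satisfies all
2 of the 8 rows are models.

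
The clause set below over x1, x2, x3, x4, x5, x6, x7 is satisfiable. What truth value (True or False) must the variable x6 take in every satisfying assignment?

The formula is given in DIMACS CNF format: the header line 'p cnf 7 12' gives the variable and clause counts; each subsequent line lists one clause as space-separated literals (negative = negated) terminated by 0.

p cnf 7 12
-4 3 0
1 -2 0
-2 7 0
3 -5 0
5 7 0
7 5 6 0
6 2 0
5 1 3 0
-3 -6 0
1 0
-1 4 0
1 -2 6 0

False

Suppose x6 = True.
From the singleton clause (¬x3), x3 = False.
From the singleton clause (¬x4), x4 = False.
From the singleton clause (¬x5), x5 = False.
From the singleton clause (x7), x7 = True.
From the singleton clause (x1), x1 = True.
That conflicts with the unit clause (¬x1).
So every satisfying assignment has x6 = False.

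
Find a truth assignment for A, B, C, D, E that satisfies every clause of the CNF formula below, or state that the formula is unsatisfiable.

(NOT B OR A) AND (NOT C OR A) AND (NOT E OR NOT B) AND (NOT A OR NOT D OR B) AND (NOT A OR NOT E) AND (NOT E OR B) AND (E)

UNSATISFIABLE

The clause (E) is unit, so E = true.
The clause (NOT B) is unit, so B = false.
That conflicts with the unit clause (B).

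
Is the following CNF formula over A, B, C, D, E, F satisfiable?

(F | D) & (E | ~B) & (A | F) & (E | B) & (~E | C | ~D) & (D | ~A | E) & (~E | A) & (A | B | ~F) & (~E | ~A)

No, unsatisfiable

Case F = 1:
Case E = 1:
From the singleton clause (A), A = 1.
That conflicts with the unit clause (~A).
That branch fails; take E = 0 instead.
From the singleton clause (~B), B = 0.
That conflicts with the unit clause (B).
Either choice for E ends in contradiction.
That branch fails; take F = 0 instead.
From the singleton clause (D), D = 1.
From the singleton clause (A), A = 1.
From the singleton clause (~E), E = 0.
From the singleton clause (~B), B = 0.
That conflicts with the unit clause (B).
Either choice for F ends in contradiction.
No assignment satisfies every clause.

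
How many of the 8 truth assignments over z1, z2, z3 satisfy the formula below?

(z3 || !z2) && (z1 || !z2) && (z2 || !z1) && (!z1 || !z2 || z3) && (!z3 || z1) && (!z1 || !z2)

1

There are 2^3 = 8 truth assignments over (z1, z2, z3).
Check each against the 6 clauses (columns in the order z1, z2, z3):
  F F F  ✓ satisfies all
  F F T  ✗ fails (!z3 || z1)
  F T F  ✗ fails (z3 || !z2)
  F T T  ✗ fails (z1 || !z2)
  T F F  ✗ fails (z2 || !z1)
  T F T  ✗ fails (z2 || !z1)
  T T F  ✗ fails (z3 || !z2)
  T T T  ✗ fails (!z1 || !z2)
1 of the 8 rows is a model.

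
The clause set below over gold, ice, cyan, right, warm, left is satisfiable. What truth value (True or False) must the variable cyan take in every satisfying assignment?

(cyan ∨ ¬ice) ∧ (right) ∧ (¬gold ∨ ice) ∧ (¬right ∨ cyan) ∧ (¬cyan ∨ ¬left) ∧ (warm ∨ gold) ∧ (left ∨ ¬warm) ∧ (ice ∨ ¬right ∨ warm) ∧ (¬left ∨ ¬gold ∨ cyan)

Suppose cyan = False.
(¬ice) alone gives ice = False.
(right) alone gives right = True.
But (¬right) is also a unit clause — contradiction.
So every satisfying assignment has cyan = True.

True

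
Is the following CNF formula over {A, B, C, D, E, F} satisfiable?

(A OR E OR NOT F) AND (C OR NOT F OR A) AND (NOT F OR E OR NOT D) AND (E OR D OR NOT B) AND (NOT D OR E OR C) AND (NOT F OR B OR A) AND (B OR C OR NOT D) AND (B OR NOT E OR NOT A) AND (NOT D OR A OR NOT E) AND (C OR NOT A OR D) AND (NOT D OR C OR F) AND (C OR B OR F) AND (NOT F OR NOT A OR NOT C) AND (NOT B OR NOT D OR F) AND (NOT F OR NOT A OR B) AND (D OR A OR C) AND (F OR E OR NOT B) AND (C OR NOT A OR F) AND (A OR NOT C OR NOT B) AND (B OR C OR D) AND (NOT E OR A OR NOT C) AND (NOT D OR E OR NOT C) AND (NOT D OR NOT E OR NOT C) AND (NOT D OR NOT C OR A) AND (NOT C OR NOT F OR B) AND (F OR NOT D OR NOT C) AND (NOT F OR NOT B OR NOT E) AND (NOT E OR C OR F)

Branch on A: set A = true.
Branch on B: set B = false.
From the singleton clause (NOT E), E = false.
From the singleton clause (NOT F), F = false.
From the singleton clause (C), C = true.
From the singleton clause (NOT D), D = false.
This assignment satisfies each clause.
A satisfying assignment: A ↦ true,  B ↦ false,  C ↦ true,  D ↦ false,  E ↦ false,  F ↦ false.

Yes, satisfiable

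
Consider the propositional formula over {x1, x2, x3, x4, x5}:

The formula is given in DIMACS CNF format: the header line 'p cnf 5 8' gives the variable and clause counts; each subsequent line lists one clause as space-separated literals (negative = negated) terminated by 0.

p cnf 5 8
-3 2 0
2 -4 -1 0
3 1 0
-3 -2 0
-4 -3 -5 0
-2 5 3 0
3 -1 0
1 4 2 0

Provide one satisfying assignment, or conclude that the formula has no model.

Branch on x3: set x3 = False.
Unit clause (x1) forces x1 = True.
That conflicts with the unit clause (¬x1).
Backtrack on x3: now try x3 = True.
Unit clause (x2) forces x2 = True.
That conflicts with the unit clause (¬x2).
Both values of x3 lead to a conflict.

UNSATISFIABLE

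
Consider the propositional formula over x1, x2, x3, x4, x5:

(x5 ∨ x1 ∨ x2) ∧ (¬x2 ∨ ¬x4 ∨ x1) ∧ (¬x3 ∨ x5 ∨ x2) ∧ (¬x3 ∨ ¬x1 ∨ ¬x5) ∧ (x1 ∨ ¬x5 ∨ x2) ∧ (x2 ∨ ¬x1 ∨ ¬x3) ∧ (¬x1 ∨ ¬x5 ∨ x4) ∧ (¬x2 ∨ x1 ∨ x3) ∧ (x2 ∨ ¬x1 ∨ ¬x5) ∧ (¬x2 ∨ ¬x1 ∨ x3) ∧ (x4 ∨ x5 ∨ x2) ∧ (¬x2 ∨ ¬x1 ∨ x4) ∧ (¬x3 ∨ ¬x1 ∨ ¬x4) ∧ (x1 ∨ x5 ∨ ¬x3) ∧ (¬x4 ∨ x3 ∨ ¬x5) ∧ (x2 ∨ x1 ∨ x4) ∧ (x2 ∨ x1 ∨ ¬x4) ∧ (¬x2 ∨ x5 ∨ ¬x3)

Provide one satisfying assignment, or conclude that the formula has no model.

x1: False, x2: True, x3: True, x4: False, x5: True

Branch on x5: set x5 = True.
Branch on x3: set x3 = True.
(¬x1) alone gives x1 = False.
(x2) alone gives x2 = True.
(¬x4) alone gives x4 = False.
Every clause now holds.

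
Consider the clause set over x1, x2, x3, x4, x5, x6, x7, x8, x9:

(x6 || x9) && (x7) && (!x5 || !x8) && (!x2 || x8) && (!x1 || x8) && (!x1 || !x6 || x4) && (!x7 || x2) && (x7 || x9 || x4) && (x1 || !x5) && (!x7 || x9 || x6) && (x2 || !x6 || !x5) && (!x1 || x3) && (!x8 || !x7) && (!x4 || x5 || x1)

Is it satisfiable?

No, unsatisfiable

Unit clause (x7) forces x7 = true.
Unit clause (x2) forces x2 = true.
Unit clause (x8) forces x8 = true.
But (!x8) is also a unit clause — contradiction.
No assignment satisfies every clause.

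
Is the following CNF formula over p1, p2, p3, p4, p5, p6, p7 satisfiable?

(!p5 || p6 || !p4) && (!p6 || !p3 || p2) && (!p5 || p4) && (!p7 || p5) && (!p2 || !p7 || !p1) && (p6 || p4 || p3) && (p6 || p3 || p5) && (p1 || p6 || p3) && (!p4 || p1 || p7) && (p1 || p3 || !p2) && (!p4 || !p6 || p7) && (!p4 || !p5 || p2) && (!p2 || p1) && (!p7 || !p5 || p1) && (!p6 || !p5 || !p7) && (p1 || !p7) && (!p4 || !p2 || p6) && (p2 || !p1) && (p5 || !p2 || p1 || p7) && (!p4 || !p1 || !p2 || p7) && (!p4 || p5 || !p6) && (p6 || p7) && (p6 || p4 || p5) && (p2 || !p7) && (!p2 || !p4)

Yes

Branch on p5: set p5 = false.
From the singleton clause (!p7), p7 = false.
From the singleton clause (p6), p6 = true.
From the singleton clause (!p4), p4 = false.
Branch on p3: set p3 = false.
Branch on p1: set p1 = true.
From the singleton clause (p2), p2 = true.
Every clause now holds.
A satisfying assignment: p1: true, p2: true, p3: false, p4: false, p5: false, p6: true, p7: false.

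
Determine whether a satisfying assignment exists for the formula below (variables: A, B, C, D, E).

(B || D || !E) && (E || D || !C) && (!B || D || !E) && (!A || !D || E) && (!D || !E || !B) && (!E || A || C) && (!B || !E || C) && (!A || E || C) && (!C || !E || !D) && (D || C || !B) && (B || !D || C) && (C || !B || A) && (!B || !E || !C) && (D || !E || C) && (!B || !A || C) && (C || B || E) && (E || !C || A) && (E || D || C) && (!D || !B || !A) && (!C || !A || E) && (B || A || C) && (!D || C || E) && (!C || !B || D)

Branch on B: set B = true.
Branch on D: set D = true.
From the singleton clause (!E), E = false.
From the singleton clause (!A), A = false.
From the singleton clause (C), C = true.
Now (!C) is unsatisfied and unit — conflict.
Backtrack on D: now try D = false.
From the singleton clause (!E), E = false.
From the singleton clause (!C), C = false.
Now (C) is unsatisfied and unit — conflict.
Neither D = true nor D = false works.
Backtrack on B: now try B = false.
Branch on D: set D = true.
From the singleton clause (C), C = true.
From the singleton clause (!E), E = false.
From the singleton clause (!A), A = false.
Now (A) is unsatisfied and unit — conflict.
Backtrack on D: now try D = false.
From the singleton clause (!E), E = false.
From the singleton clause (!C), C = false.
Now (C) is unsatisfied and unit — conflict.
Neither D = true nor D = false works.
Neither B = true nor B = false works.
No assignment satisfies every clause.

No, unsatisfiable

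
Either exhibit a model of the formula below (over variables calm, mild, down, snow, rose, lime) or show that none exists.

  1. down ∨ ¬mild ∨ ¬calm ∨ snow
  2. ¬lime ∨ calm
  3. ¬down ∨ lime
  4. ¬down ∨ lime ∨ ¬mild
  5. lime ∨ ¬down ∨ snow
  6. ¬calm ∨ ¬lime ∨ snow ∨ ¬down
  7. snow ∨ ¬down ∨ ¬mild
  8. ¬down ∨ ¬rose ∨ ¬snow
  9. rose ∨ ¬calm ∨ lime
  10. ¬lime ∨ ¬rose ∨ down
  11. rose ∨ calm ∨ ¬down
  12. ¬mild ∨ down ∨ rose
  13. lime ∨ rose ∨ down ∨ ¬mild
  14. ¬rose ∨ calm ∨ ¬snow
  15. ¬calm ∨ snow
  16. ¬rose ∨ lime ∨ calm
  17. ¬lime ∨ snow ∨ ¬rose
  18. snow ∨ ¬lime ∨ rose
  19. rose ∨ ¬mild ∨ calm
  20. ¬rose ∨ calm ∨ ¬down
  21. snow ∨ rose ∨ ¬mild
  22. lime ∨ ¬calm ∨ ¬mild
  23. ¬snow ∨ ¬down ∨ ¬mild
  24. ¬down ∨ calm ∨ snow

calm=False,  mild=False,  down=False,  snow=False,  rose=False,  lime=False

Branch on lime: set lime = False.
Unit clause (¬down) forces down = False.
Branch on rose: set rose = False.
Unit clause (¬calm) forces calm = False.
Unit clause (¬mild) forces mild = False.
Every clause is now satisfied; snow is unconstrained.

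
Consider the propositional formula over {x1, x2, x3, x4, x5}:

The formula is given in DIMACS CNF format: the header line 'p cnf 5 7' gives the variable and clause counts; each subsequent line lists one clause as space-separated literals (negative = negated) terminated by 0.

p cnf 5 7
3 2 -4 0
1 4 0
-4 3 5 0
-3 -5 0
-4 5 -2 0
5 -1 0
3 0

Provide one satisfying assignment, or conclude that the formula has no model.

(x3) alone gives x3 = True.
(¬x5) alone gives x5 = False.
(¬x1) alone gives x1 = False.
(x4) alone gives x4 = True.
(¬x2) alone gives x2 = False.
All clauses are satisfied.

x1 ↦ False,  x2 ↦ False,  x3 ↦ True,  x4 ↦ True,  x5 ↦ False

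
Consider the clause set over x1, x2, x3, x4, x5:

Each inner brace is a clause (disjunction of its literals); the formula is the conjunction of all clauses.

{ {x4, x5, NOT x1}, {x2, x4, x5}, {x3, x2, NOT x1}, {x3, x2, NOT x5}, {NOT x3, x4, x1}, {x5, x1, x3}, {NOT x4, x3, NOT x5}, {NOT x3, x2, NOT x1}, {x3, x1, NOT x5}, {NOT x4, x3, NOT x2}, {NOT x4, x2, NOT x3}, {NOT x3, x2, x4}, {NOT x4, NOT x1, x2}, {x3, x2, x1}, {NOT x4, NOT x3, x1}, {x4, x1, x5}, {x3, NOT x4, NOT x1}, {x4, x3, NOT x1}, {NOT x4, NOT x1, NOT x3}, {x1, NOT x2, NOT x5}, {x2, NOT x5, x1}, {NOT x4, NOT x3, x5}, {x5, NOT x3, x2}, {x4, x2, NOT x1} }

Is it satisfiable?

Yes, satisfiable

Try x4 = false.
Try x5 = true.
Try x3 = true.
Unit clause (x1) forces x1 = true.
Unit clause (x2) forces x2 = true.
All clauses are satisfied.
A satisfying assignment: x1 ↦ true,  x2 ↦ true,  x3 ↦ true,  x4 ↦ false,  x5 ↦ true.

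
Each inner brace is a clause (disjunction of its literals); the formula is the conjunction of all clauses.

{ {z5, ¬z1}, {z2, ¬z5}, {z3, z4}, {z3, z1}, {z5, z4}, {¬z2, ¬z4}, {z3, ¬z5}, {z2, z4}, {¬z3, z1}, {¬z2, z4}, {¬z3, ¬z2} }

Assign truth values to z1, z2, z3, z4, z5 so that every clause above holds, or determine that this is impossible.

UNSATISFIABLE

Try z5 = True.
(z2) alone gives z2 = True.
(¬z4) alone gives z4 = False.
That conflicts with the unit clause (z4).
That branch fails; take z5 = False instead.
(¬z1) alone gives z1 = False.
(z3) alone gives z3 = True.
That conflicts with the unit clause (¬z3).
Either choice for z5 ends in contradiction.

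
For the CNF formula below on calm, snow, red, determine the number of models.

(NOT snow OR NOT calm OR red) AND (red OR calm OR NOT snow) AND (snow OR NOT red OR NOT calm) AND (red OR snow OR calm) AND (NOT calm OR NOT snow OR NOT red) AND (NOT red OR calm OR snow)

2

There are 2^3 = 8 truth assignments over (calm, snow, red).
Check each against the 6 clauses (columns in the order calm, snow, red):
  F F F  ✗ fails (red OR snow OR calm)
  F F T  ✗ fails (NOT red OR calm OR snow)
  F T F  ✗ fails (red OR calm OR NOT snow)
  F T T  ✓ satisfies all
  T F F  ✓ satisfies all
  T F T  ✗ fails (snow OR NOT red OR NOT calm)
  T T F  ✗ fails (NOT snow OR NOT calm OR red)
  T T T  ✗ fails (NOT calm OR NOT snow OR NOT red)
2 of the 8 rows are models.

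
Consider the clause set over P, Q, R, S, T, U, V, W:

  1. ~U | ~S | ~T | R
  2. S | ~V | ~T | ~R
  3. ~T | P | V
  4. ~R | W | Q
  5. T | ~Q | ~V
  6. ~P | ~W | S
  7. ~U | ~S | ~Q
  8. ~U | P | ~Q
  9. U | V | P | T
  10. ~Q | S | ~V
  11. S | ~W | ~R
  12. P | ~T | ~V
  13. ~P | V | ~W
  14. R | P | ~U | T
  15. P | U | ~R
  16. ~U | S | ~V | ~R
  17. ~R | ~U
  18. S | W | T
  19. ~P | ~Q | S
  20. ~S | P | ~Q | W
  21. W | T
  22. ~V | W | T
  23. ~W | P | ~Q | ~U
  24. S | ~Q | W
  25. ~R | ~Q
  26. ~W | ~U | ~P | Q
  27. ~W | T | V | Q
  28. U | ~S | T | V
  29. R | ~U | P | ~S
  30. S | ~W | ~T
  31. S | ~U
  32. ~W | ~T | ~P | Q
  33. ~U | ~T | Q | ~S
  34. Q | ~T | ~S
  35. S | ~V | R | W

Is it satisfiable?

Yes

Suppose R = 0.
Suppose W = 1.
Suppose P = 0.
Suppose T = 0.
The clause (~U) is unit, so U = 0.
The clause (V) is unit, so V = 1.
The clause (~Q) is unit, so Q = 0.
Every clause is now satisfied; S is unconstrained.
A satisfying assignment: P=0; Q=0; R=0; S=0; T=0; U=0; V=1; W=1.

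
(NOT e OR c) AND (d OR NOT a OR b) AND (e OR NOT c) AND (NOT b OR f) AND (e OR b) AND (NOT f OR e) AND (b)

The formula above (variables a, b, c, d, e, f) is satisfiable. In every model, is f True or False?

Suppose f = false.
(NOT b) alone gives b = false.
But (b) is also a unit clause — contradiction.
So every satisfying assignment has f = True.

True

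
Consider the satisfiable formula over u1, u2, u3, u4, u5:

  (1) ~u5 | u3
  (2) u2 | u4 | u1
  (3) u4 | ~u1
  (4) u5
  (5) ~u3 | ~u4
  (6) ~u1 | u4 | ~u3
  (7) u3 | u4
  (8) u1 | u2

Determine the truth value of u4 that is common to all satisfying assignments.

False

Suppose u4 = 1.
From the singleton clause (u5), u5 = 1.
From the singleton clause (u3), u3 = 1.
That conflicts with the unit clause (~u3).
So every satisfying assignment has u4 = False.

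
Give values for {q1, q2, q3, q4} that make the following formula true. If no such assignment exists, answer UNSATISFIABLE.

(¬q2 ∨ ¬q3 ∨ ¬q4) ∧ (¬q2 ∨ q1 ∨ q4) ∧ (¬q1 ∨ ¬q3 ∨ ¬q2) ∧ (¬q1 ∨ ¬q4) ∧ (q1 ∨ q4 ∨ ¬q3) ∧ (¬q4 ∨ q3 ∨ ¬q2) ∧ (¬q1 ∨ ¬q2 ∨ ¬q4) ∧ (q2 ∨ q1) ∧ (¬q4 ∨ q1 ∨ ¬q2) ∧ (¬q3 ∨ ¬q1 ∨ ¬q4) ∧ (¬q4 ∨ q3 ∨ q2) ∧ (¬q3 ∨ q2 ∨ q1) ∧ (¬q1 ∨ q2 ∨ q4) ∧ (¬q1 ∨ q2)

Suppose q1 = True.
The clause (¬q4) is unit, so q4 = False.
The clause (q2) is unit, so q2 = True.
The clause (¬q3) is unit, so q3 = False.
All clauses are satisfied.

q1 ↦ True, q2 ↦ True, q3 ↦ False, q4 ↦ False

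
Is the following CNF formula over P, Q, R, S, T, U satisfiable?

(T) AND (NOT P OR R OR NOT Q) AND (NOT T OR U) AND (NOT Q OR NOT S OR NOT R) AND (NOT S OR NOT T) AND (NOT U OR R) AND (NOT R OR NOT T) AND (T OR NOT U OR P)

From the singleton clause (T), T = true.
From the singleton clause (U), U = true.
From the singleton clause (NOT S), S = false.
From the singleton clause (R), R = true.
That conflicts with the unit clause (NOT R).
No assignment satisfies every clause.

No, unsatisfiable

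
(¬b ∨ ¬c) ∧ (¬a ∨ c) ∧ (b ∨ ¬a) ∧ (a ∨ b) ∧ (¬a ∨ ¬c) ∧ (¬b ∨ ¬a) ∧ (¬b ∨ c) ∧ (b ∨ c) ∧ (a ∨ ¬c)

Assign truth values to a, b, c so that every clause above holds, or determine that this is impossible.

Case b = False:
The clause (¬a) is unit, so a = False.
Now (a) is unsatisfied and unit — conflict.
Undo b and try b = True.
The clause (¬c) is unit, so c = False.
Now (c) is unsatisfied and unit — conflict.
Neither b = True nor b = False works.

UNSATISFIABLE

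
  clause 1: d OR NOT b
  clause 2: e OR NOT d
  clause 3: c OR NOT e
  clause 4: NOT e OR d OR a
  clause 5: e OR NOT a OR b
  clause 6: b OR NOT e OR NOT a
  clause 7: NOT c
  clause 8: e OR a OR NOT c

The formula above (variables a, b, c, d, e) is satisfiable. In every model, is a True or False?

False

Suppose a = true.
(NOT c) alone gives c = false.
(NOT e) alone gives e = false.
(NOT d) alone gives d = false.
(NOT b) alone gives b = false.
Now (b) is unsatisfied and unit — conflict.
So every satisfying assignment has a = False.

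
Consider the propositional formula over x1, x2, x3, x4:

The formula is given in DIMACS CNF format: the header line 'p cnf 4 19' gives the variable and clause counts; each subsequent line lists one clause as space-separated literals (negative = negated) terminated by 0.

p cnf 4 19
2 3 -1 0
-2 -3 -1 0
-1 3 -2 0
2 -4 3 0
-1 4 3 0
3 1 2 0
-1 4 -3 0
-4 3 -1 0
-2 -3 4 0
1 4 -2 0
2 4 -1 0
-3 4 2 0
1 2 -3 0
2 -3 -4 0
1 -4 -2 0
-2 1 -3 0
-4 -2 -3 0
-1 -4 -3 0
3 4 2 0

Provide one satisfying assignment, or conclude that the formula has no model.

Case x2 = True:
Case x3 = False:
Unit clause (¬x1) forces x1 = False.
Unit clause (x4) forces x4 = True.
That conflicts with the unit clause (¬x4).
So x3 must be the other value — set x3 = True.
Unit clause (¬x1) forces x1 = False.
That conflicts with the unit clause (x1).
Neither x3 = True nor x3 = False works.
So x2 must be the other value — set x2 = False.
Case x3 = True:
Unit clause (x4) forces x4 = True.
That conflicts with the unit clause (¬x4).
So x3 must be the other value — set x3 = False.
Unit clause (¬x1) forces x1 = False.
That conflicts with the unit clause (x1).
Neither x3 = True nor x3 = False works.
Neither x2 = True nor x2 = False works.

UNSATISFIABLE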